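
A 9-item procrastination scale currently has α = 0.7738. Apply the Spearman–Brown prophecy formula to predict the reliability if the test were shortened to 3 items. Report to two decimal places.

Length factor m = 3/9 = 0.3333
α' = m·α / (1 − (1−m)·α)
   = 3/9 × 0.7738 / (1 − (1 − 3/9) × 0.7738)
   = 0.2579 / 0.4841 = 0.53

predicted reliability = 0.53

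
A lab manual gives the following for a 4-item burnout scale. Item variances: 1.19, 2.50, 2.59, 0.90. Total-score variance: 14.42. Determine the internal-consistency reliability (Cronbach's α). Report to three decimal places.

sum of item variances = 1.19 + 2.50 + 2.59 + 0.90 = 7.18
α = (k/(k−1))·(1 − sum of item variances/σ²_total) = (4/3)·(1 − 7.18/14.42) = 0.669

Cronbach's α = 0.669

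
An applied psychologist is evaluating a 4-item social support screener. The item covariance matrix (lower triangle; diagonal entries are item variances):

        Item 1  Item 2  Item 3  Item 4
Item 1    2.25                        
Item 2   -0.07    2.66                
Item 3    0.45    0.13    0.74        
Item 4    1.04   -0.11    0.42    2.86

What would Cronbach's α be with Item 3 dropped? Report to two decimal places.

Remaining items: Item 1, Item 2, Item 4 (k = 3).
Σσ²ᵢ = 2.25 + 2.66 + 2.86 = 7.77
σ²_T = 7.77 + 2 × 0.86 = 9.49
α (item deleted) = (3/2)·(1 − 7.77/9.49) = 0.27

α = 0.27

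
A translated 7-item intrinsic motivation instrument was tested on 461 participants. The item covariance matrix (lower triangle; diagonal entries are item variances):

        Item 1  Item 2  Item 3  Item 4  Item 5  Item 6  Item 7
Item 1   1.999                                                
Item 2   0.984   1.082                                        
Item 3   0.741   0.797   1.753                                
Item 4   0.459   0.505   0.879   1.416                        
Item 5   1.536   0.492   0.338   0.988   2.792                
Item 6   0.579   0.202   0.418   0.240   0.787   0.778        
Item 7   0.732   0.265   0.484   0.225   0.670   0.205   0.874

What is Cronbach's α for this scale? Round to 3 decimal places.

α = 0.818

sum of item variances = 1.999 + 1.082 + 1.753 + 1.416 + 2.792 + 0.778 + 0.874 = 10.694
Sum of off-diagonal covariances = 12.526
Var(T) = 10.694 + 2 × 12.526 = 35.746
α = (k/(k−1))·(1 − sum of item variances/Var(T)) = (7/6)·(1 − 10.694/35.746) = 0.818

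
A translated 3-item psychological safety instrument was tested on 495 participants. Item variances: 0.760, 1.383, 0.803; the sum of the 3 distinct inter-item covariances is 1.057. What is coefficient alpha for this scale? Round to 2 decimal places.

ΣVar(i) = 0.760 + 1.383 + 0.803 = 2.946
Sum of distinct covariances = 1.057
σ²_total = ΣVar(i) + 2·Σcov = 2.946 + 2 × 1.057 = 5.060
α = (3/2)·(1 − 2.946/5.060) = 0.63

α = 0.63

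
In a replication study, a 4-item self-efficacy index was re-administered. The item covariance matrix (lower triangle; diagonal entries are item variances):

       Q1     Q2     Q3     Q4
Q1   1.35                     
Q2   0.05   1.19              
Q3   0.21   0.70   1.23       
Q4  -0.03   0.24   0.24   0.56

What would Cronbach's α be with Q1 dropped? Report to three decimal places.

Cronbach's α = 0.663

Remaining items: Q2, Q3, Q4 (k = 3).
Σσᵢ² = 1.19 + 1.23 + 0.56 = 2.98
σ²_T = 2.98 + 2 × 1.18 = 5.34
α (item deleted) = (3/2)·(1 − 2.98/5.34) = 0.663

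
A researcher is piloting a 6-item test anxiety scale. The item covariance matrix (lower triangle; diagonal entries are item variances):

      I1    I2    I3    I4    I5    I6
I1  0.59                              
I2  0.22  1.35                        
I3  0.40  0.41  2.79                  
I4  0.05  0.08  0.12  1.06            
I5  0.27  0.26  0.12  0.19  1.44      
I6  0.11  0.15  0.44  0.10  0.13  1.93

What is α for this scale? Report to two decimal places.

α = 0.48

ΣVar(i) = 0.59 + 1.35 + 2.79 + 1.06 + 1.44 + 1.93 = 9.16
Sum of off-diagonal covariances = 3.05
σ²_T = 9.16 + 2 × 3.05 = 15.26
α = (k/(k−1))·(1 − ΣVar(i)/σ²_T) = (6/5)·(1 − 9.16/15.26) = 0.48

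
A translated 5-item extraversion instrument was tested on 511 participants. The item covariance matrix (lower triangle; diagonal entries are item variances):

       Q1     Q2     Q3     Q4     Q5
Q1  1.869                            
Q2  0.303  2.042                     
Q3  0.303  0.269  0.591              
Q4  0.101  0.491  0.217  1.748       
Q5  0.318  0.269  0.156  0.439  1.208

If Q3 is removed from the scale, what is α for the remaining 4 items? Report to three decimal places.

α = 0.478

Remaining items: Q1, Q2, Q4, Q5 (k = 4).
Σσᵢ² = 1.869 + 2.042 + 1.748 + 1.208 = 6.867
total variance = 6.867 + 2 × 1.921 = 10.709
α (item deleted) = (4/3)·(1 − 6.867/10.709) = 0.478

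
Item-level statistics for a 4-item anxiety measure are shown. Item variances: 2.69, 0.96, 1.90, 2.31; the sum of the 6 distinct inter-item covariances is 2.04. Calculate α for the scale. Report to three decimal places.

α = 0.456

sum of item variances = 2.69 + 0.96 + 1.90 + 2.31 = 7.86
Sum of distinct covariances = 2.04
total variance = sum of item variances + 2·Σcov = 7.86 + 2 × 2.04 = 11.94
α = (4/3)·(1 − 7.86/11.94) = 0.456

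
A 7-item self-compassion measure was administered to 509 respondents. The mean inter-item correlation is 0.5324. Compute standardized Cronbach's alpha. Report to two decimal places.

α = 0.89

Standardized α = k·r̄ / (1 + (k−1)·r̄) = 7 × 0.5324 / (1 + 6 × 0.5324)
  = 3.7268 / 4.1944 = 0.89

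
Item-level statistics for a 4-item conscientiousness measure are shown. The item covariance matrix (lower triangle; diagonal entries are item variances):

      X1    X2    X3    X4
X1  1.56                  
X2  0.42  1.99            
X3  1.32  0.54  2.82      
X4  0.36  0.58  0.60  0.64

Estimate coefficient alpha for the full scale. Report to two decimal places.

sum of item variances = 1.56 + 1.99 + 2.82 + 0.64 = 7.01
Σ_{i<j} σ_ij = 3.82
total variance = 7.01 + 2 × 3.82 = 14.65
α = (k/(k−1))·(1 − sum of item variances/total variance) = (4/3)·(1 − 7.01/14.65) = 0.70

coefficient alpha = 0.70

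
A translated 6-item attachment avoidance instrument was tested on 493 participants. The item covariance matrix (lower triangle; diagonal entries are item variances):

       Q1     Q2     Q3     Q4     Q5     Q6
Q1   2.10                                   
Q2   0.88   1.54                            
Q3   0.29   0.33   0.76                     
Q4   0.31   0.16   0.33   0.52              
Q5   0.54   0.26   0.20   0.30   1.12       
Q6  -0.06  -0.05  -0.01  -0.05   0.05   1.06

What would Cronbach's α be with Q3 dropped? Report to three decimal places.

α = 0.531

Remaining items: Q1, Q2, Q4, Q5, Q6 (k = 5).
ΣVar(i) = 2.10 + 1.54 + 0.52 + 1.12 + 1.06 = 6.34
total variance = 6.34 + 2 × 2.34 = 11.02
α (item deleted) = (5/4)·(1 − 6.34/11.02) = 0.531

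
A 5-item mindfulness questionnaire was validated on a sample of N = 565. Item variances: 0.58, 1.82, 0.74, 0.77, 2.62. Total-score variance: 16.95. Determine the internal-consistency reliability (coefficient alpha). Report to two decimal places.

α = 0.77

Σσᵢ² = 0.58 + 1.82 + 0.74 + 0.77 + 2.62 = 6.53
α = (k/(k−1))·(1 − Σσᵢ²/σ²_total) = (5/4)·(1 − 6.53/16.95) = 0.77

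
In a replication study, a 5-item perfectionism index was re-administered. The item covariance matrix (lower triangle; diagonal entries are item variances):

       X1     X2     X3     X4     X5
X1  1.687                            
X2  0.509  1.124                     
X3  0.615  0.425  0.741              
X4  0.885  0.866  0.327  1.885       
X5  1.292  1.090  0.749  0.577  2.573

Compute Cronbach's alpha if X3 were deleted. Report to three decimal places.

Remaining items: X1, X2, X4, X5 (k = 4).
ΣVar(i) = 1.687 + 1.124 + 1.885 + 2.573 = 7.269
Var(T) = 7.269 + 2 × 5.219 = 17.707
α (item deleted) = (4/3)·(1 − 7.269/17.707) = 0.786

Cronbach's alpha = 0.786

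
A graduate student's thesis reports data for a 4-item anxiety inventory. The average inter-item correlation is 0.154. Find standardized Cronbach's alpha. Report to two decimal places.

standardized Cronbach's alpha = 0.42

Standardized α = k·r̄ / (1 + (k−1)·r̄) = 4 × 0.154 / (1 + 3 × 0.154)
  = 0.6160 / 1.4620 = 0.42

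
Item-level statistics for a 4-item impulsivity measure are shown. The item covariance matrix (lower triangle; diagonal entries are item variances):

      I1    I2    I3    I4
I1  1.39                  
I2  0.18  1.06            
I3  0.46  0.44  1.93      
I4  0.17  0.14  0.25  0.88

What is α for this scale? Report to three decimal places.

sum of item variances = 1.39 + 1.06 + 1.93 + 0.88 = 5.26
Sum of the distinct covariances = 1.64
σ²_total = 5.26 + 2 × 1.64 = 8.54
α = (k/(k−1))·(1 − sum of item variances/σ²_total) = (4/3)·(1 − 5.26/8.54) = 0.512

α = 0.512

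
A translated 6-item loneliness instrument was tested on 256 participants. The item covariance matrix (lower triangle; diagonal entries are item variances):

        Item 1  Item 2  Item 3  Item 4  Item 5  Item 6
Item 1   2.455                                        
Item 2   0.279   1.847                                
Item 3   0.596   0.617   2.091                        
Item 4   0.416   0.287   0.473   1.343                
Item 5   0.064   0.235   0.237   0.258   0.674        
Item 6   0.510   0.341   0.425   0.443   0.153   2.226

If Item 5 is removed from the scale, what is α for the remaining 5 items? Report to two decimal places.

α = 0.59

Remaining items: Item 1, Item 2, Item 3, Item 4, Item 6 (k = 5).
Σσ²ᵢ = 2.455 + 1.847 + 2.091 + 1.343 + 2.226 = 9.962
σ²_T = 9.962 + 2 × 4.387 = 18.736
α (item deleted) = (5/4)·(1 − 9.962/18.736) = 0.59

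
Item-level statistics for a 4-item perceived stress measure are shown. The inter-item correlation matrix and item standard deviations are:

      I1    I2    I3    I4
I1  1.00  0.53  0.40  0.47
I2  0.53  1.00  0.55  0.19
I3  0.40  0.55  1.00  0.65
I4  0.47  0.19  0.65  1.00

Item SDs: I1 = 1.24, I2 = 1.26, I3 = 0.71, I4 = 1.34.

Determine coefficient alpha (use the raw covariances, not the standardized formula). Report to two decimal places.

α = 0.74

Σσ²ᵢ = 1.24² + 1.26² + 0.71² + 1.34² = 5.4249
Covariances σ_ij = r_ij · s_i · s_j:
  σ(I1,I2) = 0.53 × 1.24 × 1.26 = 0.8281
  σ(I1,I3) = 0.40 × 1.24 × 0.71 = 0.3522
  σ(I1,I4) = 0.47 × 1.24 × 1.34 = 0.7810
  σ(I2,I3) = 0.55 × 1.26 × 0.71 = 0.4920
  σ(I2,I4) = 0.19 × 1.26 × 1.34 = 0.3208
  σ(I3,I4) = 0.65 × 0.71 × 1.34 = 0.6184
σ²_T = Σσ²ᵢ + 2·Σσ_ij = 5.4249 + 2 × 3.3925 = 12.2099
α = (4/3)·(1 − 5.4249/12.2099) = 0.74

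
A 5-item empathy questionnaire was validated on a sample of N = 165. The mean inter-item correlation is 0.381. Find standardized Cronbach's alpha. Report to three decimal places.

α = 0.755

Standardized α = k·r̄ / (1 + (k−1)·r̄) = 5 × 0.381 / (1 + 4 × 0.381)
  = 1.9050 / 2.5240 = 0.755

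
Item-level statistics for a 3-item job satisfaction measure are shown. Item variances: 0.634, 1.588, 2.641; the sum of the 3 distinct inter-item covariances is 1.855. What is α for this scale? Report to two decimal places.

α = 0.65

sum of item variances = 0.634 + 1.588 + 2.641 = 4.863
Sum of distinct covariances = 1.855
σ²_T = sum of item variances + 2·Σcov = 4.863 + 2 × 1.855 = 8.573
α = (3/2)·(1 − 4.863/8.573) = 0.65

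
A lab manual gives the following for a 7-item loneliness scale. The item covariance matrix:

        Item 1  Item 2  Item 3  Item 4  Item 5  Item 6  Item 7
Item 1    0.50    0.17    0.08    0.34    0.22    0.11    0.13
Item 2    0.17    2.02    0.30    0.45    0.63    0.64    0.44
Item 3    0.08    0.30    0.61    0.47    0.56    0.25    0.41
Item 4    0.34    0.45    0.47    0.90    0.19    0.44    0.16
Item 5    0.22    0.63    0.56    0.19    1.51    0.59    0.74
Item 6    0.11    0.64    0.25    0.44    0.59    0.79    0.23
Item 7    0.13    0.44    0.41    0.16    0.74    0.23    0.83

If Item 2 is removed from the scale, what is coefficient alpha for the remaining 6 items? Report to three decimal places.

coefficient alpha = 0.788

Remaining items: Item 1, Item 3, Item 4, Item 5, Item 6, Item 7 (k = 6).
Σσᵢ² = 0.50 + 0.61 + 0.90 + 1.51 + 0.79 + 0.83 = 5.14
σ²_T = 5.14 + 2 × 4.92 = 14.98
α (item deleted) = (6/5)·(1 − 5.14/14.98) = 0.788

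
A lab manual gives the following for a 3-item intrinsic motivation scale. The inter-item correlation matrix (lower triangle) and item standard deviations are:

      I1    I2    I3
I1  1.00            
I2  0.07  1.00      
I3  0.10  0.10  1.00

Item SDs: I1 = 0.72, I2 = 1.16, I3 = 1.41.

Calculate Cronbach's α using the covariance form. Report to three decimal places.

Σσ²ᵢ = 0.72² + 1.16² + 1.41² = 3.8521
Covariances σ_ij = r_ij · s_i · s_j:
  σ(I1,I2) = 0.07 × 0.72 × 1.16 = 0.0585
  σ(I1,I3) = 0.10 × 0.72 × 1.41 = 0.1015
  σ(I2,I3) = 0.10 × 1.16 × 1.41 = 0.1636
σ²_T = Σσ²ᵢ + 2·Σσ_ij = 3.8521 + 2 × 0.3236 = 4.4993
α = (3/2)·(1 − 3.8521/4.4993) = 0.216

Cronbach's α = 0.216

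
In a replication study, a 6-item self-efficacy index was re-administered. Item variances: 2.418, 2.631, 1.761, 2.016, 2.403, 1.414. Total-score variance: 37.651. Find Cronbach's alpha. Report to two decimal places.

α = 0.80

ΣVar(i) = 2.418 + 2.631 + 1.761 + 2.016 + 2.403 + 1.414 = 12.643
α = (k/(k−1))·(1 − ΣVar(i)/σ²_T) = (6/5)·(1 − 12.643/37.651) = 0.80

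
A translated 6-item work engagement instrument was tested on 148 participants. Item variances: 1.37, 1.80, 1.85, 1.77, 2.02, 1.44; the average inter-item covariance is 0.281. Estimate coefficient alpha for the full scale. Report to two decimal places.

sum of item variances = 1.37 + 1.80 + 1.85 + 1.77 + 2.02 + 1.44 = 10.25
Sum of the 15 distinct covariances = 15 × 0.281 = 4.215
total variance = sum of item variances + 2·Σcov = 10.25 + 2 × 4.215 = 18.680
α = (6/5)·(1 − 10.25/18.680) = 0.54

coefficient alpha = 0.54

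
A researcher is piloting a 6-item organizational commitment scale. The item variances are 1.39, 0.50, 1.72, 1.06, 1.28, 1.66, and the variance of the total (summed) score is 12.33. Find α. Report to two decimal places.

ΣVar(i) = 1.39 + 0.50 + 1.72 + 1.06 + 1.28 + 1.66 = 7.61
α = (k/(k−1))·(1 − ΣVar(i)/Var(T)) = (6/5)·(1 − 7.61/12.33) = 0.46

α = 0.46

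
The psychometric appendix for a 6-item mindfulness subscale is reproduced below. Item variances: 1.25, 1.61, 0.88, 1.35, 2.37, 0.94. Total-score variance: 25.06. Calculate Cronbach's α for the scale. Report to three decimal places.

Cronbach's α = 0.798

Σσ²ᵢ = 1.25 + 1.61 + 0.88 + 1.35 + 2.37 + 0.94 = 8.40
α = (k/(k−1))·(1 − Σσ²ᵢ/Var(T)) = (6/5)·(1 − 8.40/25.06) = 0.798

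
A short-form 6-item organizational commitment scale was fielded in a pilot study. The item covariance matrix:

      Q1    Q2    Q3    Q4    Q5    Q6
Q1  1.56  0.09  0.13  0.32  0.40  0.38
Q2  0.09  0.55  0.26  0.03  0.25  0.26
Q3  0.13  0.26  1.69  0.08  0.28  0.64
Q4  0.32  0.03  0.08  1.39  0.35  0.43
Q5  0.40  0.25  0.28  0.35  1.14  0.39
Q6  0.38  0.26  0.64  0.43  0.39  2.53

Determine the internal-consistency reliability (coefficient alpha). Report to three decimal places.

coefficient alpha = 0.590

Σσ²ᵢ = 1.56 + 0.55 + 1.69 + 1.39 + 1.14 + 2.53 = 8.86
Sum of the distinct covariances = 4.29
σ²_T = 8.86 + 2 × 4.29 = 17.44
α = (k/(k−1))·(1 − Σσ²ᵢ/σ²_T) = (6/5)·(1 − 8.86/17.44) = 0.590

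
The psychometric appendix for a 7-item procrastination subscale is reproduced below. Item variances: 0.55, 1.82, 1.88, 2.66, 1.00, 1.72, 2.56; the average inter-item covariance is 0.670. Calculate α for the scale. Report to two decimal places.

sum of item variances = 0.55 + 1.82 + 1.88 + 2.66 + 1.00 + 1.72 + 2.56 = 12.19
Sum of the 21 distinct covariances = 21 × 0.670 = 14.070
σ²_total = sum of item variances + 2·Σcov = 12.19 + 2 × 14.070 = 40.330
α = (7/6)·(1 − 12.19/40.330) = 0.81

α = 0.81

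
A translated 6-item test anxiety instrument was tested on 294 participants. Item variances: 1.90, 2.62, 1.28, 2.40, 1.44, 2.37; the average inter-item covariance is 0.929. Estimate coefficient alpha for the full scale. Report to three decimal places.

sum of item variances = 1.90 + 2.62 + 1.28 + 2.40 + 1.44 + 2.37 = 12.01
Sum of the 15 distinct covariances = 15 × 0.929 = 13.935
σ²_total = sum of item variances + 2·Σcov = 12.01 + 2 × 13.935 = 39.880
α = (6/5)·(1 − 12.01/39.880) = 0.839

α = 0.839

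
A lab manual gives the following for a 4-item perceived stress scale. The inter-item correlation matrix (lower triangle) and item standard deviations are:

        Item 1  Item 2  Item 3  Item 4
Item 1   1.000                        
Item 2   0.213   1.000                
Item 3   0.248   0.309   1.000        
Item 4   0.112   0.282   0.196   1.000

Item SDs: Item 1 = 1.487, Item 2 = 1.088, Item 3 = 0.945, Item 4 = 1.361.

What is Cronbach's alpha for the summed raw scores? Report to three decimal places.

Σσ²ᵢ = 1.487² + 1.088² + 0.945² + 1.361² = 6.1403
Covariances σ_ij = r_ij · s_i · s_j:
  σ(Item 1,Item 2) = 0.213 × 1.487 × 1.088 = 0.3446
  σ(Item 1,Item 3) = 0.248 × 1.487 × 0.945 = 0.3485
  σ(Item 1,Item 4) = 0.112 × 1.487 × 1.361 = 0.2267
  σ(Item 2,Item 3) = 0.309 × 1.088 × 0.945 = 0.3177
  σ(Item 2,Item 4) = 0.282 × 1.088 × 1.361 = 0.4176
  σ(Item 3,Item 4) = 0.196 × 0.945 × 1.361 = 0.2521
σ²_T = Σσ²ᵢ + 2·Σσ_ij = 6.1403 + 2 × 1.9072 = 9.9547
α = (4/3)·(1 − 6.1403/9.9547) = 0.511

α = 0.511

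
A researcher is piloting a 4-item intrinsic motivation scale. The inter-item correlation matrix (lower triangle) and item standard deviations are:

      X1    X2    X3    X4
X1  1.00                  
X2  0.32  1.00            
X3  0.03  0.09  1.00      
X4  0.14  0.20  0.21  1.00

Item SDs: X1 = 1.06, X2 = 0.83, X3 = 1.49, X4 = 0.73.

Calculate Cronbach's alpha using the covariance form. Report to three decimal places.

Σσ²ᵢ = 1.06² + 0.83² + 1.49² + 0.73² = 4.5655
Covariances σ_ij = r_ij · s_i · s_j:
  σ(X1,X2) = 0.32 × 1.06 × 0.83 = 0.2815
  σ(X1,X3) = 0.03 × 1.06 × 1.49 = 0.0474
  σ(X1,X4) = 0.14 × 1.06 × 0.73 = 0.1083
  σ(X2,X3) = 0.09 × 0.83 × 1.49 = 0.1113
  σ(X2,X4) = 0.20 × 0.83 × 0.73 = 0.1212
  σ(X3,X4) = 0.21 × 1.49 × 0.73 = 0.2284
σ²_T = Σσ²ᵢ + 2·Σσ_ij = 4.5655 + 2 × 0.8981 = 6.3617
α = (4/3)·(1 − 4.5655/6.3617) = 0.376

α = 0.376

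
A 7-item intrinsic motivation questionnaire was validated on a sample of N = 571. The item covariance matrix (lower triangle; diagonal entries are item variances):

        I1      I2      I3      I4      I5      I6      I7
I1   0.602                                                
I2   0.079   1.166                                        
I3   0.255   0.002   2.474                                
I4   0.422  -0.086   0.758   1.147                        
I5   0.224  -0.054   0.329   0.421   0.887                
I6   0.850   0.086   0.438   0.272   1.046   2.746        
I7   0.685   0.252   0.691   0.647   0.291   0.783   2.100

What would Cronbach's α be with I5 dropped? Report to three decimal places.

α = 0.654

Remaining items: I1, I2, I3, I4, I6, I7 (k = 6).
sum of item variances = 0.602 + 1.166 + 2.474 + 1.147 + 2.746 + 2.100 = 10.235
Var(T) = 10.235 + 2 × 6.134 = 22.503
α (item deleted) = (6/5)·(1 − 10.235/22.503) = 0.654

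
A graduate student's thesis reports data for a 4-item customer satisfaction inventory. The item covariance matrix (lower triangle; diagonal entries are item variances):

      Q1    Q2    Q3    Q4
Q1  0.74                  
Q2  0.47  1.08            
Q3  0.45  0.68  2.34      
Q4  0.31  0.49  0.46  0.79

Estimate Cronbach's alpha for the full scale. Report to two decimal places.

α = 0.71

Σσᵢ² = 0.74 + 1.08 + 2.34 + 0.79 = 4.95
Sum of the distinct covariances = 2.86
σ²_total = 4.95 + 2 × 2.86 = 10.67
α = (k/(k−1))·(1 − Σσᵢ²/σ²_total) = (4/3)·(1 − 4.95/10.67) = 0.71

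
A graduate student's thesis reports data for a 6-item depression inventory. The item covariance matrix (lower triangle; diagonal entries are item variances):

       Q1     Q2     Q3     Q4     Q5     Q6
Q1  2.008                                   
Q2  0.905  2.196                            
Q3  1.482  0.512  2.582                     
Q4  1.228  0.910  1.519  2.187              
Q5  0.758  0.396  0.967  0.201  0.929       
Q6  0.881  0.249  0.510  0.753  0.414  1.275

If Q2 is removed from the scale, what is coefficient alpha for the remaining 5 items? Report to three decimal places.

Remaining items: Q1, Q3, Q4, Q5, Q6 (k = 5).
Σσᵢ² = 2.008 + 2.582 + 2.187 + 0.929 + 1.275 = 8.981
Var(T) = 8.981 + 2 × 8.713 = 26.407
α (item deleted) = (5/4)·(1 − 8.981/26.407) = 0.825

α = 0.825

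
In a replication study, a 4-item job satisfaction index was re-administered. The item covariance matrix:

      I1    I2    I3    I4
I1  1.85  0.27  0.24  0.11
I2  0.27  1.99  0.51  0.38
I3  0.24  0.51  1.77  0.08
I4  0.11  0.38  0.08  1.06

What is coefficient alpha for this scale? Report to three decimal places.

Σσᵢ² = 1.85 + 1.99 + 1.77 + 1.06 = 6.67
Sum of off-diagonal covariances = 1.59
total variance = 6.67 + 2 × 1.59 = 9.85
α = (k/(k−1))·(1 − Σσᵢ²/total variance) = (4/3)·(1 − 6.67/9.85) = 0.430

α = 0.430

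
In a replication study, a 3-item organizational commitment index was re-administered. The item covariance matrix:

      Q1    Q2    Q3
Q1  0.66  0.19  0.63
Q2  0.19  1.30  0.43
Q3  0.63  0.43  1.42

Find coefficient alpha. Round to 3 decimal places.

α = 0.638

Σσ²ᵢ = 0.66 + 1.30 + 1.42 = 3.38
Sum of the distinct covariances = 1.25
total variance = 3.38 + 2 × 1.25 = 5.88
α = (k/(k−1))·(1 − Σσ²ᵢ/total variance) = (3/2)·(1 − 3.38/5.88) = 0.638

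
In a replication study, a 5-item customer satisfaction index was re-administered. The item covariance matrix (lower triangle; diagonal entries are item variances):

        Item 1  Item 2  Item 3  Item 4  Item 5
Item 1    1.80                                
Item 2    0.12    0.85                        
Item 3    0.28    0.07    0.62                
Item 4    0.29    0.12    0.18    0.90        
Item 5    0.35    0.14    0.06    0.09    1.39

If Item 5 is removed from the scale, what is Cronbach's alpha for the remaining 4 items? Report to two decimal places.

Remaining items: Item 1, Item 2, Item 3, Item 4 (k = 4).
Σσ²ᵢ = 1.80 + 0.85 + 0.62 + 0.90 = 4.17
Var(T) = 4.17 + 2 × 1.06 = 6.29
α (item deleted) = (4/3)·(1 − 4.17/6.29) = 0.45

Cronbach's alpha = 0.45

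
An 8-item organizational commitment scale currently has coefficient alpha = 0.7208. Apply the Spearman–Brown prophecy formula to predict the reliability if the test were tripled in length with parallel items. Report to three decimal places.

Length factor m = 3
α' = m·α / (1 + (m−1)·α)
   = 3 × 0.7208 / (1 + (3 − 1) × 0.7208)
   = 2.1624 / 2.4416 = 0.886

predicted reliability = 0.886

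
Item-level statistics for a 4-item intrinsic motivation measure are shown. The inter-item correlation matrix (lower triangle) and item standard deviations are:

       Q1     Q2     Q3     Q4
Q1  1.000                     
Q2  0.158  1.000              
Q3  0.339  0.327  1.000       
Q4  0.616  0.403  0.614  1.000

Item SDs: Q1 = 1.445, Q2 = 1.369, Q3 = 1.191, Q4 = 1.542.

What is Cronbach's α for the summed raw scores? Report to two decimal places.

Cronbach's α = 0.74

Σσ²ᵢ = 1.445² + 1.369² + 1.191² + 1.542² = 7.7584
Covariances σ_ij = r_ij · s_i · s_j:
  σ(Q1,Q2) = 0.158 × 1.445 × 1.369 = 0.3126
  σ(Q1,Q3) = 0.339 × 1.445 × 1.191 = 0.5834
  σ(Q1,Q4) = 0.616 × 1.445 × 1.542 = 1.3726
  σ(Q2,Q3) = 0.327 × 1.369 × 1.191 = 0.5332
  σ(Q2,Q4) = 0.403 × 1.369 × 1.542 = 0.8507
  σ(Q3,Q4) = 0.614 × 1.191 × 1.542 = 1.1276
σ²_T = Σσ²ᵢ + 2·Σσ_ij = 7.7584 + 2 × 4.7801 = 17.3186
α = (4/3)·(1 − 7.7584/17.3186) = 0.74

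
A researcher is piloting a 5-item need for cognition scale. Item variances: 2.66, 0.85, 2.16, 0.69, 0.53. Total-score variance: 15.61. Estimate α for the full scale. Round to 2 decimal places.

α = 0.70

Σσᵢ² = 2.66 + 0.85 + 2.16 + 0.69 + 0.53 = 6.89
α = (k/(k−1))·(1 − Σσᵢ²/σ²_T) = (5/4)·(1 − 6.89/15.61) = 0.70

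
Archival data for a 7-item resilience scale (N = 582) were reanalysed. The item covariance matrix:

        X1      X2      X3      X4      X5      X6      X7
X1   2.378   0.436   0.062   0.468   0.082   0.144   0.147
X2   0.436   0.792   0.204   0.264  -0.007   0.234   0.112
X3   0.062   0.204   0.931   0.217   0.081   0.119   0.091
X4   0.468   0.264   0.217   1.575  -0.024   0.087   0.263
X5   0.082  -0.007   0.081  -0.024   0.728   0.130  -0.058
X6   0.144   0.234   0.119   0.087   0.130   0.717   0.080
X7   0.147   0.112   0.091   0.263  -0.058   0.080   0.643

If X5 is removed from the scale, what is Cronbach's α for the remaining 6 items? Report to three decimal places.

Remaining items: X1, X2, X3, X4, X6, X7 (k = 6).
sum of item variances = 2.378 + 0.792 + 0.931 + 1.575 + 0.717 + 0.643 = 7.036
σ²_total = 7.036 + 2 × 2.928 = 12.892
α (item deleted) = (6/5)·(1 − 7.036/12.892) = 0.545

α = 0.545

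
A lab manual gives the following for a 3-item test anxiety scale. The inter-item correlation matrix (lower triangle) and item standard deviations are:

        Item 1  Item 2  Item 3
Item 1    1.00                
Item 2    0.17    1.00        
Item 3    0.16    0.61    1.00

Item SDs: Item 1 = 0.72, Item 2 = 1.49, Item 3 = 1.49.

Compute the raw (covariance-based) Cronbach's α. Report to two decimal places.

Σσ²ᵢ = 0.72² + 1.49² + 1.49² = 4.9586
Covariances σ_ij = r_ij · s_i · s_j:
  σ(Item 1,Item 2) = 0.17 × 0.72 × 1.49 = 0.1824
  σ(Item 1,Item 3) = 0.16 × 0.72 × 1.49 = 0.1716
  σ(Item 2,Item 3) = 0.61 × 1.49 × 1.49 = 1.3543
σ²_T = Σσ²ᵢ + 2·Σσ_ij = 4.9586 + 2 × 1.7083 = 8.3752
α = (3/2)·(1 − 4.9586/8.3752) = 0.61

Cronbach's α = 0.61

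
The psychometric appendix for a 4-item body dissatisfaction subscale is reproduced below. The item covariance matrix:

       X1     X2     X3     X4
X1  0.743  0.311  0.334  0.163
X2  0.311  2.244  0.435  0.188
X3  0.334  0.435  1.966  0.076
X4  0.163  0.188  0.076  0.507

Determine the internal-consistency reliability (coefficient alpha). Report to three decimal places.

Σσ²ᵢ = 0.743 + 2.244 + 1.966 + 0.507 = 5.460
Sum of the distinct covariances = 1.507
Var(T) = 5.460 + 2 × 1.507 = 8.474
α = (k/(k−1))·(1 − Σσ²ᵢ/Var(T)) = (4/3)·(1 − 5.460/8.474) = 0.474

coefficient alpha = 0.474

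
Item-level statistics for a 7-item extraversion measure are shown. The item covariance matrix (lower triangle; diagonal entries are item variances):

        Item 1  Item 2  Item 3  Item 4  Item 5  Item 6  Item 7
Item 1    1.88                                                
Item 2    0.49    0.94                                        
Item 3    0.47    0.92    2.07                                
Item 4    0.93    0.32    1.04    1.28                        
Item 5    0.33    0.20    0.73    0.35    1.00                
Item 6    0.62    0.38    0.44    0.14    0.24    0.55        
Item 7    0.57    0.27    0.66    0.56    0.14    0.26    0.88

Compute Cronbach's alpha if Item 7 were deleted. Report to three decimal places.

α = 0.796

Remaining items: Item 1, Item 2, Item 3, Item 4, Item 5, Item 6 (k = 6).
Σσᵢ² = 1.88 + 0.94 + 2.07 + 1.28 + 1.00 + 0.55 = 7.72
total variance = 7.72 + 2 × 7.60 = 22.92
α (item deleted) = (6/5)·(1 − 7.72/22.92) = 0.796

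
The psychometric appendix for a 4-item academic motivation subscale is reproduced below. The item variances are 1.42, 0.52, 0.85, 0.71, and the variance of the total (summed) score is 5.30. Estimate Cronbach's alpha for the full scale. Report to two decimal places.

Σσᵢ² = 1.42 + 0.52 + 0.85 + 0.71 = 3.50
α = (k/(k−1))·(1 − Σσᵢ²/σ²_T) = (4/3)·(1 − 3.50/5.30) = 0.45

α = 0.45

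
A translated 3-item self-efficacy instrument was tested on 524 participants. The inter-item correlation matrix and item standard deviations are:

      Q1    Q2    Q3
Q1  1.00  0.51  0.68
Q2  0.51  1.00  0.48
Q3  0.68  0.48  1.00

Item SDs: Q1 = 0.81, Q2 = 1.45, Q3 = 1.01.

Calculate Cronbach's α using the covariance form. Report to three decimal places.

Σσ²ᵢ = 0.81² + 1.45² + 1.01² = 3.7787
Covariances σ_ij = r_ij · s_i · s_j:
  σ(Q1,Q2) = 0.51 × 0.81 × 1.45 = 0.5990
  σ(Q1,Q3) = 0.68 × 0.81 × 1.01 = 0.5563
  σ(Q2,Q3) = 0.48 × 1.45 × 1.01 = 0.7030
σ²_T = Σσ²ᵢ + 2·Σσ_ij = 3.7787 + 2 × 1.8583 = 7.4953
α = (3/2)·(1 − 3.7787/7.4953) = 0.744

Cronbach's α = 0.744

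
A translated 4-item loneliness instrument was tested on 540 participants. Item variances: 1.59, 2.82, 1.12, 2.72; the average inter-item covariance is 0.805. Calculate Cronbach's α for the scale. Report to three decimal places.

Σσᵢ² = 1.59 + 2.82 + 1.12 + 2.72 = 8.25
Sum of the 6 distinct covariances = 6 × 0.805 = 4.830
σ²_T = Σσᵢ² + 2·Σcov = 8.25 + 2 × 4.830 = 17.910
α = (4/3)·(1 − 8.25/17.910) = 0.719

Cronbach's α = 0.719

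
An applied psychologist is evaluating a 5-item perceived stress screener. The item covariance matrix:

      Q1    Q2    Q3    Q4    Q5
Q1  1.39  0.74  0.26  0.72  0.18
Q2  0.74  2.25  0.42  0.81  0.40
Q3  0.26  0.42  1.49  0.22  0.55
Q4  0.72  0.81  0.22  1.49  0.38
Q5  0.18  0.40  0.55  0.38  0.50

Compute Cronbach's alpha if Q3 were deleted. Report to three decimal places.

Remaining items: Q1, Q2, Q4, Q5 (k = 4).
sum of item variances = 1.39 + 2.25 + 1.49 + 0.50 = 5.63
total variance = 5.63 + 2 × 3.23 = 12.09
α (item deleted) = (4/3)·(1 − 5.63/12.09) = 0.712

α = 0.712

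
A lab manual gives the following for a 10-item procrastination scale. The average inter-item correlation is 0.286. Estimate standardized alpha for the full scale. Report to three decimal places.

Standardized α = k·r̄ / (1 + (k−1)·r̄) = 10 × 0.286 / (1 + 9 × 0.286)
  = 2.8600 / 3.5740 = 0.800

standardized alpha = 0.800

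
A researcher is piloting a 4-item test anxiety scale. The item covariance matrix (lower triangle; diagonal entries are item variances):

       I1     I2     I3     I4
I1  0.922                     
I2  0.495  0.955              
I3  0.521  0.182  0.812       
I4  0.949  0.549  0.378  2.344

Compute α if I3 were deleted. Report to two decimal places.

α = 0.73

Remaining items: I1, I2, I4 (k = 3).
Σσ²ᵢ = 0.922 + 0.955 + 2.344 = 4.221
σ²_T = 4.221 + 2 × 1.993 = 8.207
α (item deleted) = (3/2)·(1 − 4.221/8.207) = 0.73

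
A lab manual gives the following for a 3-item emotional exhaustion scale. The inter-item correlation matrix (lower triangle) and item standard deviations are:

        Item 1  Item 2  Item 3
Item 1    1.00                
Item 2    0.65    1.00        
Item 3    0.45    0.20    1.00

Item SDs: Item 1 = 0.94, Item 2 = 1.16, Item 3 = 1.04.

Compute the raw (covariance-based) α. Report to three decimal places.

Σσ²ᵢ = 0.94² + 1.16² + 1.04² = 3.3108
Covariances σ_ij = r_ij · s_i · s_j:
  σ(Item 1,Item 2) = 0.65 × 0.94 × 1.16 = 0.7088
  σ(Item 1,Item 3) = 0.45 × 0.94 × 1.04 = 0.4399
  σ(Item 2,Item 3) = 0.20 × 1.16 × 1.04 = 0.2413
σ²_T = Σσ²ᵢ + 2·Σσ_ij = 3.3108 + 2 × 1.3900 = 6.0908
α = (3/2)·(1 − 3.3108/6.0908) = 0.685

α = 0.685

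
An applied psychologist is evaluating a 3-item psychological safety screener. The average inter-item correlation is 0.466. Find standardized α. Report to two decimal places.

α = 0.72

Standardized α = k·r̄ / (1 + (k−1)·r̄) = 3 × 0.466 / (1 + 2 × 0.466)
  = 1.3980 / 1.9320 = 0.72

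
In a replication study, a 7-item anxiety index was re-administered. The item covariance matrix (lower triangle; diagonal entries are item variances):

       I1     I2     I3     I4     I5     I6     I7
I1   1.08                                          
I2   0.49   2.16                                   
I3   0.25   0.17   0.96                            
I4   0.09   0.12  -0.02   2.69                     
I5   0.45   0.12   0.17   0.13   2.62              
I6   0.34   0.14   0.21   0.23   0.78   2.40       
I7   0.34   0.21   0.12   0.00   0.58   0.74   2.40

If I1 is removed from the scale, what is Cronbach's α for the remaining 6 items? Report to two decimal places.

Cronbach's α = 0.43

Remaining items: I2, I3, I4, I5, I6, I7 (k = 6).
Σσᵢ² = 2.16 + 0.96 + 2.69 + 2.62 + 2.40 + 2.40 = 13.23
σ²_T = 13.23 + 2 × 3.70 = 20.63
α (item deleted) = (6/5)·(1 − 13.23/20.63) = 0.43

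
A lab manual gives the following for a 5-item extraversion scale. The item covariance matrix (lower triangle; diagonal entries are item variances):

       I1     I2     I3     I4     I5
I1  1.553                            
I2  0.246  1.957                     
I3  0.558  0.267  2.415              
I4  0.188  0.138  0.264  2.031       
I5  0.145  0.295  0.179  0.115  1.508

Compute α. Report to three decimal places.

Σσᵢ² = 1.553 + 1.957 + 2.415 + 2.031 + 1.508 = 9.464
Sum of off-diagonal covariances = 2.395
σ²_T = 9.464 + 2 × 2.395 = 14.254
α = (k/(k−1))·(1 − Σσᵢ²/σ²_T) = (5/4)·(1 − 9.464/14.254) = 0.420

α = 0.420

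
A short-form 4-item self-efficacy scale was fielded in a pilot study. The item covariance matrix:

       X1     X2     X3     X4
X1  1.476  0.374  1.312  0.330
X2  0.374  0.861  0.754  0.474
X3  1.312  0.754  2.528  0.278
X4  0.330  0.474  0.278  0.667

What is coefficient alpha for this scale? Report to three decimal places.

Σσᵢ² = 1.476 + 0.861 + 2.528 + 0.667 = 5.532
Sum of the distinct covariances = 3.522
σ²_total = 5.532 + 2 × 3.522 = 12.576
α = (k/(k−1))·(1 − Σσᵢ²/σ²_total) = (4/3)·(1 − 5.532/12.576) = 0.747

coefficient alpha = 0.747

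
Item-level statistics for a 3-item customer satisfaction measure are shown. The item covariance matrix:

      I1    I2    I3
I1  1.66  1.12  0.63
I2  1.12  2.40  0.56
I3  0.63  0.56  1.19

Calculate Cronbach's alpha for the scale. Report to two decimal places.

sum of item variances = 1.66 + 2.40 + 1.19 = 5.25
Sum of off-diagonal covariances = 2.31
total variance = 5.25 + 2 × 2.31 = 9.87
α = (k/(k−1))·(1 − sum of item variances/total variance) = (3/2)·(1 − 5.25/9.87) = 0.70

Cronbach's alpha = 0.70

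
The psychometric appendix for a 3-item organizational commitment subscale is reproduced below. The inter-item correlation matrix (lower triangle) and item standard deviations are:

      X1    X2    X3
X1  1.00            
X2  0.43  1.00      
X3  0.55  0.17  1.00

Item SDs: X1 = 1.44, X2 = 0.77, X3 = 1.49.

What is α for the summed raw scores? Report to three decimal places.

α = 0.647

Σσ²ᵢ = 1.44² + 0.77² + 1.49² = 4.8866
Covariances σ_ij = r_ij · s_i · s_j:
  σ(X1,X2) = 0.43 × 1.44 × 0.77 = 0.4768
  σ(X1,X3) = 0.55 × 1.44 × 1.49 = 1.1801
  σ(X2,X3) = 0.17 × 0.77 × 1.49 = 0.1950
σ²_T = Σσ²ᵢ + 2·Σσ_ij = 4.8866 + 2 × 1.8519 = 8.5904
α = (3/2)·(1 − 4.8866/8.5904) = 0.647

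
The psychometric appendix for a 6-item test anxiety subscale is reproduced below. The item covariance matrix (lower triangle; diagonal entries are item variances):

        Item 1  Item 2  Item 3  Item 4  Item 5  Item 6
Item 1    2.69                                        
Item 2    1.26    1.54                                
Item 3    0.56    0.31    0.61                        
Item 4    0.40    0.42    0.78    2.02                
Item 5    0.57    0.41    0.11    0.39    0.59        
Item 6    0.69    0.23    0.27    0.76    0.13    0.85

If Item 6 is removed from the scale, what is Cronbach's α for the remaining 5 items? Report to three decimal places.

Cronbach's α = 0.729

Remaining items: Item 1, Item 2, Item 3, Item 4, Item 5 (k = 5).
ΣVar(i) = 2.69 + 1.54 + 0.61 + 2.02 + 0.59 = 7.45
Var(T) = 7.45 + 2 × 5.21 = 17.87
α (item deleted) = (5/4)·(1 − 7.45/17.87) = 0.729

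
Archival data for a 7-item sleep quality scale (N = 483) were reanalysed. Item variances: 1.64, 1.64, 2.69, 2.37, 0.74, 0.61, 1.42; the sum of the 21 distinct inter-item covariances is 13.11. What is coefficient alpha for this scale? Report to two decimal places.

ΣVar(i) = 1.64 + 1.64 + 2.69 + 2.37 + 0.74 + 0.61 + 1.42 = 11.11
Sum of distinct covariances = 13.11
σ²_total = ΣVar(i) + 2·Σcov = 11.11 + 2 × 13.11 = 37.33
α = (7/6)·(1 − 11.11/37.33) = 0.82

α = 0.82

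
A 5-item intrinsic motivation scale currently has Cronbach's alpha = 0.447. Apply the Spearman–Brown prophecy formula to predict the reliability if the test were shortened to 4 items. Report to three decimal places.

predicted reliability = 0.393

Length factor m = 4/5 = 0.8000
α' = m·α / (1 − (1−m)·α)
   = 4/5 × 0.447 / (1 − (1 − 4/5) × 0.447)
   = 0.3576 / 0.9106 = 0.393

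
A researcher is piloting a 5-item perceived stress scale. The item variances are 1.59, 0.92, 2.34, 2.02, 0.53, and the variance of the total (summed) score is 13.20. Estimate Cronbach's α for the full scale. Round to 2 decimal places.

Σσ²ᵢ = 1.59 + 0.92 + 2.34 + 2.02 + 0.53 = 7.40
α = (k/(k−1))·(1 − Σσ²ᵢ/σ²_T) = (5/4)·(1 − 7.40/13.20) = 0.55

α = 0.55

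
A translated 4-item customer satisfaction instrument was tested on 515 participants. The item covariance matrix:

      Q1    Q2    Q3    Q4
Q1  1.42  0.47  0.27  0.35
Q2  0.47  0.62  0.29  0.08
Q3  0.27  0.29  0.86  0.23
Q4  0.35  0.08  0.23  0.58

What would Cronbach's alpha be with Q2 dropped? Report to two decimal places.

Remaining items: Q1, Q3, Q4 (k = 3).
Σσᵢ² = 1.42 + 0.86 + 0.58 = 2.86
σ²_total = 2.86 + 2 × 0.85 = 4.56
α (item deleted) = (3/2)·(1 − 2.86/4.56) = 0.56

Cronbach's alpha = 0.56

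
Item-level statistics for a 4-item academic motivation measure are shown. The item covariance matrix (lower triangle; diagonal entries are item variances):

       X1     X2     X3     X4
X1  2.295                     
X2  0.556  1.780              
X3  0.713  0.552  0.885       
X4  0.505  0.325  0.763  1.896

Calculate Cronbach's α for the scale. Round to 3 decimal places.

sum of item variances = 2.295 + 1.780 + 0.885 + 1.896 = 6.856
Sum of the distinct covariances = 3.414
Var(T) = 6.856 + 2 × 3.414 = 13.684
α = (k/(k−1))·(1 − sum of item variances/Var(T)) = (4/3)·(1 − 6.856/13.684) = 0.665

α = 0.665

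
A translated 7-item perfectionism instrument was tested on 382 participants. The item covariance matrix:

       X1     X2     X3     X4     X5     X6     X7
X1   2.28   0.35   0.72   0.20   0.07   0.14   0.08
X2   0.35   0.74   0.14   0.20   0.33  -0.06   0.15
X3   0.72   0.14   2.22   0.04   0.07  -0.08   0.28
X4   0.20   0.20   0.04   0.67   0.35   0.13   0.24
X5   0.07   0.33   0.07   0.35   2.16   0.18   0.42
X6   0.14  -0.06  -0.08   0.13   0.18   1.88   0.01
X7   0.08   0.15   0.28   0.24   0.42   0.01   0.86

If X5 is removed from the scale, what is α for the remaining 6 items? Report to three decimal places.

α = 0.444

Remaining items: X1, X2, X3, X4, X6, X7 (k = 6).
sum of item variances = 2.28 + 0.74 + 2.22 + 0.67 + 1.88 + 0.86 = 8.65
σ²_T = 8.65 + 2 × 2.54 = 13.73
α (item deleted) = (6/5)·(1 − 8.65/13.73) = 0.444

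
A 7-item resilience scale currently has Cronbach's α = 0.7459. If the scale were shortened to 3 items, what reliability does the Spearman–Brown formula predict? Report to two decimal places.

Length factor m = 3/7 = 0.4286
α' = m·α / (1 − (1−m)·α)
   = 3/7 × 0.7459 / (1 − (1 − 3/7) × 0.7459)
   = 0.3197 / 0.5738 = 0.56

predicted reliability = 0.56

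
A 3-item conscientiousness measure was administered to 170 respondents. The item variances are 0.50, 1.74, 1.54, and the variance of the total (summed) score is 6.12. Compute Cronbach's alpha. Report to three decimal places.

α = 0.574

ΣVar(i) = 0.50 + 1.74 + 1.54 = 3.78
α = (k/(k−1))·(1 − ΣVar(i)/σ²_total) = (3/2)·(1 − 3.78/6.12) = 0.574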